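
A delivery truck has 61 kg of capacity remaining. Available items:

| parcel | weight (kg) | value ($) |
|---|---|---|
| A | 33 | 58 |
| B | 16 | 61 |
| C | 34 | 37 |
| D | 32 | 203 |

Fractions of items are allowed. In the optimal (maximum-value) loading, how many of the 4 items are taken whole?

Order: D (203/32=6.34) > B (61/16=3.81) > A (58/33=1.76) > C (37/34=1.09)
Fill: take D (32 @ 203) → take B (16 @ 61) → take 13/33 of A → 22.85; 61/61 used.
2 item(s) taken whole; one partial (take 13/33 of A).

2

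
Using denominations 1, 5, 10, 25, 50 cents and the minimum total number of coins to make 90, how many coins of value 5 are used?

Use the largest denomination that fits, subtract, and repeat.
90 = 1×50 + 1×25 + 1×10 + 1×5
Count of 5: 1

1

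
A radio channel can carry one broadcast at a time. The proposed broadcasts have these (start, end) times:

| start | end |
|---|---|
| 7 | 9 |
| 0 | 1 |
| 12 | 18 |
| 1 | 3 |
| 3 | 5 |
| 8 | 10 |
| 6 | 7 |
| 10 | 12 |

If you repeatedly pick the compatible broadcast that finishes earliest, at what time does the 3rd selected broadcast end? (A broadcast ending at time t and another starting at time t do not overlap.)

5

Order by finish time; keep every interval that doesn't clash with the previous kept one.
By end time: (0,1), (1,3), (3,5), (6,7), (7,9), (8,10), (10,12), (12,18).
Pick (0,1); next start ≥ 1 → (1,3); next start ≥ 3 → (3,5); next start ≥ 5 → (6,7); next start ≥ 7 → (7,9); next start ≥ 9 → (10,12); next start ≥ 12 → (12,18).
Selected: (0,1) (1,3) (3,5) (6,7) (7,9) (10,12) (12,18)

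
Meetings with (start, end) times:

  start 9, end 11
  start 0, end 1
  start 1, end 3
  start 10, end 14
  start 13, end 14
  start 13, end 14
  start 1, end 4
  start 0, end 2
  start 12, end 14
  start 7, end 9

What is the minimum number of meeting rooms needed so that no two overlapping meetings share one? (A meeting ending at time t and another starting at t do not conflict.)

4

Events (time:±→running): 0:+→1 0:+→2 1:-→1 1:+→2 1:+→3 2:-→2 3:-→1 4:-→0 7:+→1 9:-→0 9:+→1 10:+→2 11:-→1 12:+→2 13:+→3 13:+→4 … peak 4.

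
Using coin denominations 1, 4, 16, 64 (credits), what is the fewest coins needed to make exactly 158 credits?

Use the largest denomination that fits, subtract, and repeat.
158 − 2×64→30 − 1×16→14 − 3×4→2 − 2×1→0
Total coins = 2 + 1 + 3 + 2 = 8

8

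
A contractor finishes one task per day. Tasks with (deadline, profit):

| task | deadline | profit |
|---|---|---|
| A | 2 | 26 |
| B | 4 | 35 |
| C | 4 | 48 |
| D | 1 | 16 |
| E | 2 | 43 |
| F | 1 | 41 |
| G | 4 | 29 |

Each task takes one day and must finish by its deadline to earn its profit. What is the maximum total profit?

By profit: C(d4,48), E(d2,43), F(d1,41), B(d4,35), G(d4,29), A(d2,26), D(d1,16)
C→slot 4; E→slot 2; F→slot 1; B→slot 3; G skipped; A skipped; D skipped.
Profit = 41 + 43 + 35 + 48 = 167

167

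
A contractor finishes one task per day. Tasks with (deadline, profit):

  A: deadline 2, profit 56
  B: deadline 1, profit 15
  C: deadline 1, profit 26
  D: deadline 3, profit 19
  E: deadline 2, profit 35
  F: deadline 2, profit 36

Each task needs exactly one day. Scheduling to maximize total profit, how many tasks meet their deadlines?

3

Take jobs in profit order; each goes to the latest open slot no later than its deadline.
Profit order: A=56 F=36 E=35 C=26 D=19 B=15
Assign: A→slot 2, F→slot 1, E skipped, C skipped, D→slot 3, B skipped.
Slots: [1:F] [2:A] [3:D]
3 of 6 scheduled.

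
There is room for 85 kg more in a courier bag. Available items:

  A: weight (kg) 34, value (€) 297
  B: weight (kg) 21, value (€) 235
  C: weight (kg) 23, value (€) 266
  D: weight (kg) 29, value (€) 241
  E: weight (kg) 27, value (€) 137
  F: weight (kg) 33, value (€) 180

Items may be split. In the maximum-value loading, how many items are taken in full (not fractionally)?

3

Greedy by value/weight ratio, highest first.
Ratios (sorted): C 11.57, B 11.19, A 8.74, D 8.31, F 5.45, E 5.07
take C (23 @ 266); take B (21 @ 235); take A (34 @ 297); take 7/29 of D → 58.17. Capacity used 85/85.
3 item(s) taken whole; one partial (take 7/29 of D).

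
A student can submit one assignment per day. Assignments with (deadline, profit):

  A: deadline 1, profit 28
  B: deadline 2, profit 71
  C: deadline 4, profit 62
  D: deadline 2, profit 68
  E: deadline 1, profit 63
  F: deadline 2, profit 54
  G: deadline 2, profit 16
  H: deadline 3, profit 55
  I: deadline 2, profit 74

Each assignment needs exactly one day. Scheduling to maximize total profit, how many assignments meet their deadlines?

4

Sort by profit descending; place each in the latest free slot ≤ its deadline.
Profit order: I=74 B=71 D=68 E=63 C=62 H=55 F=54 A=28 G=16
Assign: I→slot 2, B→slot 1, D skipped, E skipped, C→slot 4, H→slot 3, F skipped, A skipped, G skipped.
Slots: [1:B] [2:I] [3:H] [4:C]
4 of 9 scheduled.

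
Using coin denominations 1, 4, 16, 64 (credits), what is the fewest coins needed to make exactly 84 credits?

3

Use the largest denomination that fits, subtract, and repeat.
84 = 1×64 + 1×16 + 1×4
Total coins = 1 + 1 + 1 = 3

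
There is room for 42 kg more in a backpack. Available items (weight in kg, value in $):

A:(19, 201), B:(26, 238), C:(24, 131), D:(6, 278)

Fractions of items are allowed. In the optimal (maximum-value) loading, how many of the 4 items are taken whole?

Order: D (278/6=46.33) > A (201/19=10.58) > B (238/26=9.15) > C (131/24=5.46)
Fill: take D (6 @ 278) → take A (19 @ 201) → take 17/26 of B → 155.62; 42/42 used.
2 item(s) taken whole; one partial (take 17/26 of B).

2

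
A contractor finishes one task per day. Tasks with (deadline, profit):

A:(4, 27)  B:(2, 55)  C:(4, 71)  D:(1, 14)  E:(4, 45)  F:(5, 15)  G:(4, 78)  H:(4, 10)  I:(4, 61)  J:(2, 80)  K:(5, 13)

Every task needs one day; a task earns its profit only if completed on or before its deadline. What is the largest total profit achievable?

Take jobs in profit order; each goes to the latest open slot no later than its deadline.
By profit: J(d2,80), G(d4,78), C(d4,71), I(d4,61), B(d2,55), E(d4,45), A(d4,27), F(d5,15), D(d1,14), K(d5,13), H(d4,10)
J→slot 2; G→slot 4; C→slot 3; I→slot 1; B skipped; E skipped; A skipped; F→slot 5; D skipped; K skipped; H skipped.
Profit = 61 + 80 + 71 + 78 + 15 = 305

305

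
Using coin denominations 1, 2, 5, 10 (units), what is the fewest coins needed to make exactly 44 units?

Greedy: take as many of the largest coin as possible, then repeat with the remainder.
44 = 4×10 + 2×2
Total coins = 4 + 2 = 6

6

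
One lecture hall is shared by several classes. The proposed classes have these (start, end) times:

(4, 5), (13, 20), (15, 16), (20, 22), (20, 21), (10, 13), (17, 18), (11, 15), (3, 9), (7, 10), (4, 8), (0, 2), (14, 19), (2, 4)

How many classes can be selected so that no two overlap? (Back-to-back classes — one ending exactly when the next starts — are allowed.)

8

By end time: (0,2), (2,4), (4,5), (4,8), (3,9), (7,10), (10,13), (11,15), (15,16), (17,18), (14,19), (13,20), (20,21), (20,22).
Pick (0,2); next start ≥ 2 → (2,4); next start ≥ 4 → (4,5); next start ≥ 5 → (7,10); next start ≥ 10 → (10,13); next start ≥ 13 → (15,16); next start ≥ 16 → (17,18); next start ≥ 18 → (20,21).
Selected 8 classes.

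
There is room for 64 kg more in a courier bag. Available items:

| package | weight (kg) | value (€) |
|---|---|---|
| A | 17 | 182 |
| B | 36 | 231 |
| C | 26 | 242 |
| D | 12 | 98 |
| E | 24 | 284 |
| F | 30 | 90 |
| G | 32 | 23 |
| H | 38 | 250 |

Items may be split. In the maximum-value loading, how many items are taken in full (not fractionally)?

2

Greedy by value/weight ratio, highest first.
Order: E (284/24=11.83) > A (182/17=10.71) > C (242/26=9.31) > D (98/12=8.17) > H (250/38=6.58) > B (231/36=6.42) > F (90/30=3.00) > G (23/32=0.72)
Fill: take E (24 @ 284) → take A (17 @ 182) → take 23/26 of C → 214.08; 64/64 used.
2 item(s) taken whole; one partial (take 23/26 of C).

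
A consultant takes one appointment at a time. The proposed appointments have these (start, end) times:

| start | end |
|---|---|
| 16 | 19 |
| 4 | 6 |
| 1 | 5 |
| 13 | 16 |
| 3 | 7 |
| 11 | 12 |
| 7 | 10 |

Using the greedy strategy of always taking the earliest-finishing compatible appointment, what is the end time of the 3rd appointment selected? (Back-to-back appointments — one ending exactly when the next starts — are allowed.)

Greedy by earliest finish: after sorting by end time, pick each interval compatible with the last pick.
Sorted by end: (1,5)  (4,6)  (3,7)  (7,10)  (11,12)  (13,16)  (16,19)
take (1,5); skip (3,7); take (7,10); take (11,12); take (13,16); take (16,19).
Selected: (1,5) (7,10) (11,12) (13,16) (16,19)

12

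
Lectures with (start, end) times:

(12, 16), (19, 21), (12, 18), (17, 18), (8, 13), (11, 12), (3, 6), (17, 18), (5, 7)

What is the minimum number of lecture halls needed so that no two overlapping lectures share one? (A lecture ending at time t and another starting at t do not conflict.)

3

Count concurrent intervals with a sweep; the peak is the room count.
starts: [3, 5, 8, 11, 12, 12, 17, 17, 19]
ends:   [6, 7, 12, 13, 16, 18, 18, 18, 21]
s3→1 s5→2 e6→1 e7→0 s8→1 s11→2 e12→1 s12→2 s12→3  — peak 3.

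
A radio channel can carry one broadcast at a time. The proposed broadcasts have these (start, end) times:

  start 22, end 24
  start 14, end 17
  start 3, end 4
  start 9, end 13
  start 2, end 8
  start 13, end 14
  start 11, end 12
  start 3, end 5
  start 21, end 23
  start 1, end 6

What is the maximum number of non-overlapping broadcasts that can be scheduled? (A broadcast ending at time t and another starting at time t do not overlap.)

5

Order by finish time; keep every interval that doesn't clash with the previous kept one.
By end time: (3,4), (3,5), (1,6), (2,8), (11,12), (9,13), (13,14), (14,17), (21,23), (22,24).
Pick (3,4); next start ≥ 4 → (11,12); next start ≥ 12 → (13,14); next start ≥ 14 → (14,17); next start ≥ 17 → (21,23).
Selected 5 broadcasts.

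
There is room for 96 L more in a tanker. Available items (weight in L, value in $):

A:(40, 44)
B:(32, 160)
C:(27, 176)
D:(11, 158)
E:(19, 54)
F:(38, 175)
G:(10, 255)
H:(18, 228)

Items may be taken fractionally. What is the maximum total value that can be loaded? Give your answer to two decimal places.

967.00

Greedy by value/weight ratio, highest first.
Order: G (255/10=25.50) > D (158/11=14.36) > H (228/18=12.67) > C (176/27=6.52) > B (160/32=5.00) > F (175/38=4.61) > E (54/19=2.84) > A (44/40=1.10)
Fill: take G (10 @ 255) → take D (11 @ 158) → take H (18 @ 228) → take C (27 @ 176) → take 30/32 of B → 150.00; 96/96 used.
Total value = 967.00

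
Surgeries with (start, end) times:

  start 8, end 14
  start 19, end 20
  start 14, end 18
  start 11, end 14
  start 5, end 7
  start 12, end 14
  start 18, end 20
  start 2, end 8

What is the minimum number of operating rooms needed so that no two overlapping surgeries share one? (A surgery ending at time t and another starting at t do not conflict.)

starts: [2, 5, 8, 11, 12, 14, 18, 19]
ends:   [7, 8, 14, 14, 14, 18, 20, 20]
s2→1 s5→2 e7→1 e8→0 s8→1 s11→2 s12→3  — peak 3.

3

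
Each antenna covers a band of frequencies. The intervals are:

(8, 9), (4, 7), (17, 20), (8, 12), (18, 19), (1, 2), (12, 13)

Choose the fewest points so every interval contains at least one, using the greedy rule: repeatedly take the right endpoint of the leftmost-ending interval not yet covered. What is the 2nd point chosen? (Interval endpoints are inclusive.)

7

Process intervals by earliest right end; each time one isn't hit yet, stab at its right endpoint.
Sorted: [1,2] [4,7] [8,9] [8,12] [12,13] [18,19] [17,20]
{[1,2]} hit by 2; {[4,7]} hit by 7; {[8,9],[8,12]} hit by 9; {[12,13]} hit by 13; {[18,19],[17,20]} hit by 19.
Points: 2, 7, 9, 13, 19 (5 total).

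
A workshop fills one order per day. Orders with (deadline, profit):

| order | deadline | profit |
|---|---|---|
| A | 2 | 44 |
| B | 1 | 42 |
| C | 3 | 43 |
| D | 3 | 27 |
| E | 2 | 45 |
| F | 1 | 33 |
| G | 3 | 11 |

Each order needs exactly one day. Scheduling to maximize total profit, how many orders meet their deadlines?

Take jobs in profit order; each goes to the latest open slot no later than its deadline.
By profit: E(d2,45), A(d2,44), C(d3,43), B(d1,42), F(d1,33), D(d3,27), G(d3,11)
E→slot 2; A→slot 1; C→slot 3; B skipped; F skipped; D skipped; G skipped.
3 of 7 scheduled.

3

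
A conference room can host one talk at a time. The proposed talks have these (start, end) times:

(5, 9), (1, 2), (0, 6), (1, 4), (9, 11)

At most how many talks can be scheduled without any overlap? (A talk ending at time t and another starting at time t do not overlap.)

3

Greedy by earliest finish: after sorting by end time, pick each interval compatible with the last pick.
By end time: (1,2), (1,4), (0,6), (5,9), (9,11).
Pick (1,2); next start ≥ 2 → (5,9); next start ≥ 9 → (9,11).
Selected 3 talks.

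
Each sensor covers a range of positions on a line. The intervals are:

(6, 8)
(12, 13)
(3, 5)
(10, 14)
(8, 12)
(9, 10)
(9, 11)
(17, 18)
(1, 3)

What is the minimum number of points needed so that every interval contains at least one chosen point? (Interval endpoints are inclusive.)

5

Process intervals by earliest right end; each time one isn't hit yet, stab at its right endpoint.
By right end: [1,3]  [3,5]  [6,8]  [9,10]  [9,11]  [8,12]  [12,13]  [10,14]  [17,18]
[1,3] uncovered → point at 3; [6,8] uncovered → point at 8; [9,10] uncovered → point at 10; [12,13] uncovered → point at 13; [17,18] uncovered → point at 18.
Points: 3, 8, 10, 13, 18 (5 total).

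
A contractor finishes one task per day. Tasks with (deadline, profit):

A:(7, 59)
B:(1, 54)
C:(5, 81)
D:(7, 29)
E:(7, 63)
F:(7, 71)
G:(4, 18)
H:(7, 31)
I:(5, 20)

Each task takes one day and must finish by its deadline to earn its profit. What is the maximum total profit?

Take jobs in profit order; each goes to the latest open slot no later than its deadline.
By profit: C(d5,81), F(d7,71), E(d7,63), A(d7,59), B(d1,54), H(d7,31), D(d7,29), I(d5,20), G(d4,18)
C→slot 5; F→slot 7; E→slot 6; A→slot 4; B→slot 1; H→slot 3; D→slot 2; I skipped; G skipped.
Profit = 54 + 29 + 31 + 59 + 81 + 63 + 71 = 388

388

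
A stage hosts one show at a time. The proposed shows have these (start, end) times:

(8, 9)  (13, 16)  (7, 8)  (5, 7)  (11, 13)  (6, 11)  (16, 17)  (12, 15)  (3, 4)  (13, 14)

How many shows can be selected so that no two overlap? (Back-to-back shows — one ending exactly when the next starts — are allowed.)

7

Sorted by end: (3,4)  (5,7)  (7,8)  (8,9)  (6,11)  (11,13)  (13,14)  (12,15)  (13,16)  (16,17)
take (3,4); take (5,7); take (7,8); take (8,9); take (11,13); take (13,14); skip (13,16); take (16,17).
Selected 7 shows.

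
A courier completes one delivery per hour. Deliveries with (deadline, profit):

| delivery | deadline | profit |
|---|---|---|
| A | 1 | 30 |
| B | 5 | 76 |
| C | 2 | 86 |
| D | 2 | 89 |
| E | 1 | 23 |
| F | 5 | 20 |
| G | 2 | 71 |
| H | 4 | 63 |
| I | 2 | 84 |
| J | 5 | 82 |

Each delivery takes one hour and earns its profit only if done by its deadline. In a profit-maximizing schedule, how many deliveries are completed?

Sort by profit descending; place each in the latest free slot ≤ its deadline.
Profit order: D=89 C=86 I=84 J=82 B=76 G=71 H=63 A=30 E=23 F=20
Assign: D→slot 2, C→slot 1, I skipped, J→slot 5, B→slot 4, G skipped, H→slot 3, A skipped, E skipped, F skipped.
Slots: [1:C] [2:D] [3:H] [4:B] [5:J]
5 of 10 scheduled.

5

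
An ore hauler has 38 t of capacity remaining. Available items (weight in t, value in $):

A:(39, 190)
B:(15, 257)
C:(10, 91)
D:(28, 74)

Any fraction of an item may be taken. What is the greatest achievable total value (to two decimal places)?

411.33

Greedy by value/weight ratio, highest first.
Order: B (257/15=17.13) > C (91/10=9.10) > A (190/39=4.87) > D (74/28=2.64)
Fill: take B (15 @ 257) → take C (10 @ 91) → take 13/39 of A → 63.33; 38/38 used.
Total value = 411.33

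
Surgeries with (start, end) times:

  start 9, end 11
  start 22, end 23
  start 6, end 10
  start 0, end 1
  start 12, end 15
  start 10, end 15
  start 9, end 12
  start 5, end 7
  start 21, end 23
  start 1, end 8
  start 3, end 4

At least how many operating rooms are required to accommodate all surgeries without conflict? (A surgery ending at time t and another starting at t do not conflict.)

3

Count concurrent intervals with a sweep; the peak is the room count.
Events (time:±→running): 0:+→1 1:-→0 1:+→1 3:+→2 4:-→1 5:+→2 6:+→3 … peak 3.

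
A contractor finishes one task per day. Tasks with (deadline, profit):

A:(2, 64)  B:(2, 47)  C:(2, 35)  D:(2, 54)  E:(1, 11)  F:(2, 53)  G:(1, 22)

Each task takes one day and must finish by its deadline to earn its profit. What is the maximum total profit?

118

Take jobs in profit order; each goes to the latest open slot no later than its deadline.
Profit order: A=64 D=54 F=53 B=47 C=35 G=22 E=11
Assign: A→slot 2, D→slot 1, F skipped, B skipped, C skipped, G skipped, E skipped.
Slots: [1:D] [2:A]
Profit = 54 + 64 = 118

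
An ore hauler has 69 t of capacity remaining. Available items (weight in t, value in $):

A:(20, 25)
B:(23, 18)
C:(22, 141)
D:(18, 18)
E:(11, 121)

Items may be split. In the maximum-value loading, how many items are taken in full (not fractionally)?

Order: E (121/11=11.00) > C (141/22=6.41) > A (25/20=1.25) > D (18/18=1.00) > B (18/23=0.78)
Fill: take E (11 @ 121) → take C (22 @ 141) → take A (20 @ 25) → take 16/18 of D → 16.00; 69/69 used.
3 item(s) taken whole; one partial (take 16/18 of D).

3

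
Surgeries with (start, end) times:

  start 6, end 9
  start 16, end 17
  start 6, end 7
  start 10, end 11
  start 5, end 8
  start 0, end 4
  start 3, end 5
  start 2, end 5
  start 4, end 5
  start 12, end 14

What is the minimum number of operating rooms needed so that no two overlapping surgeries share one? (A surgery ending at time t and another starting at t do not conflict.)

Count concurrent intervals with a sweep; the peak is the room count.
starts: [0, 2, 3, 4, 5, 6, 6, 10, 12, 16]
ends:   [4, 5, 5, 5, 7, 8, 9, 11, 14, 17]
s0→1 s2→2 s3→3  — peak 3.

3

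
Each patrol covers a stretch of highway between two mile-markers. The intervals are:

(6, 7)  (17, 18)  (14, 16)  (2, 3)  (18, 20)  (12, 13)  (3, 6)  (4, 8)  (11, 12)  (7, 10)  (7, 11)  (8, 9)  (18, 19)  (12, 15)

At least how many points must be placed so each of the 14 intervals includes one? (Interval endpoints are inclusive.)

6

Process intervals by earliest right end; each time one isn't hit yet, stab at its right endpoint.
Sorted: [2,3] [3,6] [6,7] [4,8] [8,9] [7,10] [7,11] [11,12] [12,13] [12,15] [14,16] [17,18] [18,19] [18,20]
{[2,3],[3,6]} hit by 3; {[6,7],[4,8]} hit by 7; {[8,9],[7,10],[7,11]} hit by 9; {[11,12],[12,13],[12,15]} hit by 12; {[14,16]} hit by 16; {[17,18],[18,19],[18,20]} hit by 18.
Points: 3, 7, 9, 12, 16, 18 (6 total).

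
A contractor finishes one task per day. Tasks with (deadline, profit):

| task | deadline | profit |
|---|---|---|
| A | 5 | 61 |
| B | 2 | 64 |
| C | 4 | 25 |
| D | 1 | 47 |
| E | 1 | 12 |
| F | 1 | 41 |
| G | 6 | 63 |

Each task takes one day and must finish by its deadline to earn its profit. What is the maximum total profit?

260

Take jobs in profit order; each goes to the latest open slot no later than its deadline.
Profit order: B=64 G=63 A=61 D=47 F=41 C=25 E=12
Assign: B→slot 2, G→slot 6, A→slot 5, D→slot 1, F skipped, C→slot 4, E skipped.
Slots: [1:D] [2:B] [4:C] [5:A] [6:G]
Profit = 47 + 64 + 25 + 61 + 63 = 260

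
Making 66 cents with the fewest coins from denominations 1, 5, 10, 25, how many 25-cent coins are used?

2

Use the largest denomination that fits, subtract, and repeat.
66 − 2×25→16 − 1×10→6 − 1×5→1 − 1×1→0
Count of 25: 2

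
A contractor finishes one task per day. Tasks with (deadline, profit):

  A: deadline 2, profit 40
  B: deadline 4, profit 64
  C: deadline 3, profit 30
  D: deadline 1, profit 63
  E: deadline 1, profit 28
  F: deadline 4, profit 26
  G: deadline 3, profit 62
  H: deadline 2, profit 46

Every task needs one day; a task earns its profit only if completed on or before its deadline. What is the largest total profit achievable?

235

Profit order: B=64 D=63 G=62 H=46 A=40 C=30 E=28 F=26
Assign: B→slot 4, D→slot 1, G→slot 3, H→slot 2, A skipped, C skipped, E skipped, F skipped.
Slots: [1:D] [2:H] [3:G] [4:B]
Profit = 63 + 46 + 62 + 64 = 235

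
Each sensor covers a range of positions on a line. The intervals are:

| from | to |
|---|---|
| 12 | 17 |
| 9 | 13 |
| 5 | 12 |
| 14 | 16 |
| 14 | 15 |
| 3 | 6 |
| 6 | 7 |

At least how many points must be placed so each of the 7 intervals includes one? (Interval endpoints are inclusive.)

3

Process intervals by earliest right end; each time one isn't hit yet, stab at its right endpoint.
Sorted: [3,6] [6,7] [5,12] [9,13] [14,15] [14,16] [12,17]
{[3,6],[6,7],[5,12]} hit by 6; {[9,13]} hit by 13; {[14,15],[14,16],[12,17]} hit by 15.
Points: 6, 13, 15 (3 total).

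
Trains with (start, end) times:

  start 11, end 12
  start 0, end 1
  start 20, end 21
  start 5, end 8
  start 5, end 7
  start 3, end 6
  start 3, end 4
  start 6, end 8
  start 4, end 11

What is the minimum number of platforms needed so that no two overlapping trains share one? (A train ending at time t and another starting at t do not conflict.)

4

starts: [0, 3, 3, 4, 5, 5, 6, 11, 20]
ends:   [1, 4, 6, 7, 8, 8, 11, 12, 21]
s0→1 e1→0 s3→1 s3→2 e4→1 s4→2 s5→3 s5→4  — peak 4.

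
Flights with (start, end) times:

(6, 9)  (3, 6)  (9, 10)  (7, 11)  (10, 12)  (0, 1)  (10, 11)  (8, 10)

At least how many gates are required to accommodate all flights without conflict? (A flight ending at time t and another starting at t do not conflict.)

starts: [0, 3, 6, 7, 8, 9, 10, 10]
ends:   [1, 6, 9, 10, 10, 11, 11, 12]
s0→1 e1→0 s3→1 e6→0 s6→1 s7→2 s8→3  — peak 3.

3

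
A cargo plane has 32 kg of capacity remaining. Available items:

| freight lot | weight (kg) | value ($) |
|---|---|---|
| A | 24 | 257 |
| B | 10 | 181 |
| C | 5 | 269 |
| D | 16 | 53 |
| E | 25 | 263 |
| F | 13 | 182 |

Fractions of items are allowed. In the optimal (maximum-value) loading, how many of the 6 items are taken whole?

3

Greedy by value/weight ratio, highest first.
Order: C (269/5=53.80) > B (181/10=18.10) > F (182/13=14.00) > A (257/24=10.71) > E (263/25=10.52) > D (53/16=3.31)
Fill: take C (5 @ 269) → take B (10 @ 181) → take F (13 @ 182) → take 4/24 of A → 42.83; 32/32 used.
3 item(s) taken whole; one partial (take 4/24 of A).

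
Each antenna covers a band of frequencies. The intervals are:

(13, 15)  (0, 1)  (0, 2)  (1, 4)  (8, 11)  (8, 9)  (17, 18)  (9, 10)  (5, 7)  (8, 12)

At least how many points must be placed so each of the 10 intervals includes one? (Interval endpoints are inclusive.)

Sort by right endpoint; whenever an interval is uncovered, place a point at its right end.
By right end: [0,1]  [0,2]  [1,4]  [5,7]  [8,9]  [9,10]  [8,11]  [8,12]  [13,15]  [17,18]
[0,1] uncovered → point at 1; [5,7] uncovered → point at 7; [8,9] uncovered → point at 9; [13,15] uncovered → point at 15; [17,18] uncovered → point at 18.
Points: 1, 7, 9, 15, 18 (5 total).

5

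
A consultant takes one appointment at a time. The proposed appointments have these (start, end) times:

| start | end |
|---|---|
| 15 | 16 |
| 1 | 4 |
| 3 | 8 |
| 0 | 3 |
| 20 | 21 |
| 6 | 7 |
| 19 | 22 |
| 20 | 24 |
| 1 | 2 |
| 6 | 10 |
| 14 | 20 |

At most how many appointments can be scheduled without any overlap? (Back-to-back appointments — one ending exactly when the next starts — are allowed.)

Sort by end time and greedily take each interval whose start is ≥ the last chosen end.
By end time: (1,2), (0,3), (1,4), (6,7), (3,8), (6,10), (15,16), (14,20), (20,21), (19,22), (20,24).
Pick (1,2); next start ≥ 2 → (6,7); next start ≥ 7 → (15,16); next start ≥ 16 → (20,21).
Selected 4 appointments.

4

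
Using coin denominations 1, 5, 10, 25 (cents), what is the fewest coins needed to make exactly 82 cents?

82 − 3×25→7 − 1×5→2 − 2×1→0
Total coins = 3 + 1 + 2 = 6

6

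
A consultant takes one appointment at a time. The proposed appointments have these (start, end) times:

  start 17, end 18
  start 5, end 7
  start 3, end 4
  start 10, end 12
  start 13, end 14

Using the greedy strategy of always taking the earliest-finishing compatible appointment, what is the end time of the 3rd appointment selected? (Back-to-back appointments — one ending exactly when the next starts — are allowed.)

Sorted by end: (3,4)  (5,7)  (10,12)  (13,14)  (17,18)
take (3,4); take (5,7); take (10,12); take (13,14); take (17,18).
Selected: (3,4) (5,7) (10,12) (13,14) (17,18)

12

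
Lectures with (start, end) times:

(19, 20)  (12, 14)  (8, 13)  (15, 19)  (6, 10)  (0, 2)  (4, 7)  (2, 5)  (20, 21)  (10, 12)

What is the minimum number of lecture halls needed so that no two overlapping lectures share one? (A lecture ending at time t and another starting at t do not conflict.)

2

starts: [0, 2, 4, 6, 8, 10, 12, 15, 19, 20]
ends:   [2, 5, 7, 10, 12, 13, 14, 19, 20, 21]
s0→1 e2→0 s2→1 s4→2  — peak 2.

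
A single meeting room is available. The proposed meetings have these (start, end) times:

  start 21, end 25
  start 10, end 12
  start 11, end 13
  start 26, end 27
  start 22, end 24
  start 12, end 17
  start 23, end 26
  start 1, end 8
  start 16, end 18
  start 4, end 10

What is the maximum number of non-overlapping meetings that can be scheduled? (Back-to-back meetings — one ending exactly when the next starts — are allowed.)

Order by finish time; keep every interval that doesn't clash with the previous kept one.
Sorted by end: (1,8)  (4,10)  (10,12)  (11,13)  (12,17)  (16,18)  (22,24)  (21,25)  (23,26)  (26,27)
take (1,8); take (10,12); take (12,17); take (22,24); skip (23,26); take (26,27).
Selected 5 meetings.

5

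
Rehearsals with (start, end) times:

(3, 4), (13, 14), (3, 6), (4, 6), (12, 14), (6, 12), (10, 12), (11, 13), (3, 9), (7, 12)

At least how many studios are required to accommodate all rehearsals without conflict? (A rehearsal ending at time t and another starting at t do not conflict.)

The answer is the maximum number of intervals overlapping at any instant.
starts: [3, 3, 3, 4, 6, 7, 10, 11, 12, 13]
ends:   [4, 6, 6, 9, 12, 12, 12, 13, 14, 14]
s3→1 s3→2 s3→3 e4→2 s4→3 e6→2 e6→1 s6→2 s7→3 e9→2 s10→3 s11→4  — peak 4.

4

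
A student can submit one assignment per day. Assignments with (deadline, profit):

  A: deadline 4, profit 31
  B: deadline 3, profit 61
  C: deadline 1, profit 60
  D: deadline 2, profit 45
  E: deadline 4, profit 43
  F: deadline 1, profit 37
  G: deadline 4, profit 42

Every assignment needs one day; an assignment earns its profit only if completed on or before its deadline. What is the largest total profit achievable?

Sort by profit descending; place each in the latest free slot ≤ its deadline.
By profit: B(d3,61), C(d1,60), D(d2,45), E(d4,43), G(d4,42), F(d1,37), A(d4,31)
B→slot 3; C→slot 1; D→slot 2; E→slot 4; G skipped; F skipped; A skipped.
Profit = 60 + 45 + 61 + 43 = 209

209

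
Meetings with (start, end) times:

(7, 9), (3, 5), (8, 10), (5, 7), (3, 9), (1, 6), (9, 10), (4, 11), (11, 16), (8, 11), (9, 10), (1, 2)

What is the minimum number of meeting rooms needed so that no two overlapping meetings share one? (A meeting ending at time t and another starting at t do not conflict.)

starts: [1, 1, 3, 3, 4, 5, 7, 8, 8, 9, 9, 11]
ends:   [2, 5, 6, 7, 9, 9, 10, 10, 10, 11, 11, 16]
s1→1 s1→2 e2→1 s3→2 s3→3 s4→4 e5→3 s5→4 e6→3 e7→2 s7→3 s8→4 s8→5  — peak 5.

5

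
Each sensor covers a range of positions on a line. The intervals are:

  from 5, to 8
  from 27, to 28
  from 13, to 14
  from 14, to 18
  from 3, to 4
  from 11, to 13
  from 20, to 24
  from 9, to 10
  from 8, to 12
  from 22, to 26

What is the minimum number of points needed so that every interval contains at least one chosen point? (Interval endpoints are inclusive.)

Process intervals by earliest right end; each time one isn't hit yet, stab at its right endpoint.
By right end: [3,4]  [5,8]  [9,10]  [8,12]  [11,13]  [13,14]  [14,18]  [20,24]  [22,26]  [27,28]
[3,4] uncovered → point at 4; [5,8] uncovered → point at 8; [9,10] uncovered → point at 10; [11,13] uncovered → point at 13; [14,18] uncovered → point at 18; [20,24] uncovered → point at 24; [27,28] uncovered → point at 28.
Points: 4, 8, 10, 13, 18, 24, 28 (7 total).

7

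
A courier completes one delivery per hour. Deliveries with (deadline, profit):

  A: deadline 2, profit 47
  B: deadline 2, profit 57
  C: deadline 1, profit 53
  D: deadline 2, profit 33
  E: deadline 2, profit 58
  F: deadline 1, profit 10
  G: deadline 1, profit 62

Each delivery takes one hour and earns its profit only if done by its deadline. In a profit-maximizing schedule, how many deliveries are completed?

2

By profit: G(d1,62), E(d2,58), B(d2,57), C(d1,53), A(d2,47), D(d2,33), F(d1,10)
G→slot 1; E→slot 2; B skipped; C skipped; A skipped; D skipped; F skipped.
2 of 7 scheduled.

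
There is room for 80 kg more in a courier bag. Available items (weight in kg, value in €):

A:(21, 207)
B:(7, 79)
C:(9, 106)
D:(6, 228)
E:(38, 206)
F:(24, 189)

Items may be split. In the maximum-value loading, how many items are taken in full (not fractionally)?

Order: D (228/6=38.00) > C (106/9=11.78) > B (79/7=11.29) > A (207/21=9.86) > F (189/24=7.88) > E (206/38=5.42)
Fill: take D (6 @ 228) → take C (9 @ 106) → take B (7 @ 79) → take A (21 @ 207) → take F (24 @ 189) → take 13/38 of E → 70.47; 80/80 used.
5 item(s) taken whole; one partial (take 13/38 of E).

5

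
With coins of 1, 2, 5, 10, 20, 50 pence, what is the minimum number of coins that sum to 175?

175 − 3×50→25 − 1×20→5 − 1×5→0
Total coins = 3 + 1 + 1 = 5

5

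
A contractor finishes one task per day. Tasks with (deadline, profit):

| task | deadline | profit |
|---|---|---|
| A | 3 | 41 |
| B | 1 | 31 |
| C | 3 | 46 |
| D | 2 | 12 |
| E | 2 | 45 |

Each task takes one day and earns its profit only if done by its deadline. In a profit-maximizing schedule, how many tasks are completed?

By profit: C(d3,46), E(d2,45), A(d3,41), B(d1,31), D(d2,12)
C→slot 3; E→slot 2; A→slot 1; B skipped; D skipped.
3 of 5 scheduled.

3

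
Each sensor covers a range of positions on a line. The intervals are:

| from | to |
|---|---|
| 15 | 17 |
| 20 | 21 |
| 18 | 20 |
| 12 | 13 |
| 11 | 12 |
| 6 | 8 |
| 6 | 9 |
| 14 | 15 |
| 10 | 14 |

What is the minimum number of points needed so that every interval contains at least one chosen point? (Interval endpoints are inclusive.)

4

Process intervals by earliest right end; each time one isn't hit yet, stab at its right endpoint.
By right end: [6,8]  [6,9]  [11,12]  [12,13]  [10,14]  [14,15]  [15,17]  [18,20]  [20,21]
[6,8] uncovered → point at 8; [11,12] uncovered → point at 12; [14,15] uncovered → point at 15; [18,20] uncovered → point at 20.
Points: 8, 12, 15, 20 (4 total).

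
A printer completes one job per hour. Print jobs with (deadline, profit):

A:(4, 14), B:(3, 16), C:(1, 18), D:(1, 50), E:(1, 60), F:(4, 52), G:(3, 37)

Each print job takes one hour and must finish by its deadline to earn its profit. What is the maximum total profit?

Profit order: E=60 F=52 D=50 G=37 C=18 B=16 A=14
Assign: E→slot 1, F→slot 4, D skipped, G→slot 3, C skipped, B→slot 2, A skipped.
Slots: [1:E] [2:B] [3:G] [4:F]
Profit = 60 + 16 + 37 + 52 = 165

165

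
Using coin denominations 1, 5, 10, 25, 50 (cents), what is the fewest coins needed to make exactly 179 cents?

8

Greedy: take as many of the largest coin as possible, then repeat with the remainder.
179 = 3×50 + 1×25 + 4×1
Total coins = 3 + 1 + 4 = 8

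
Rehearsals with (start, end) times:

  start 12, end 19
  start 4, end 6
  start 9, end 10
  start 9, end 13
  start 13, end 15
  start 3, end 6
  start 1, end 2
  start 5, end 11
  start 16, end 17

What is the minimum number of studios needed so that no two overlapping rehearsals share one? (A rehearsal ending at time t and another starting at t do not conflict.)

starts: [1, 3, 4, 5, 9, 9, 12, 13, 16]
ends:   [2, 6, 6, 10, 11, 13, 15, 17, 19]
s1→1 e2→0 s3→1 s4→2 s5→3  — peak 3.

3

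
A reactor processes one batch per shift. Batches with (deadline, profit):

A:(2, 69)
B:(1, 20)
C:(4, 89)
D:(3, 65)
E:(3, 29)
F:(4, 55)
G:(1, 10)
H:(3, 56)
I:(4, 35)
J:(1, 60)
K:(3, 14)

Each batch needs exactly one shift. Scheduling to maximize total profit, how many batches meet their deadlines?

4

By profit: C(d4,89), A(d2,69), D(d3,65), J(d1,60), H(d3,56), F(d4,55), I(d4,35), E(d3,29), B(d1,20), K(d3,14), G(d1,10)
C→slot 4; A→slot 2; D→slot 3; J→slot 1; H skipped; F skipped; I skipped; E skipped; B skipped; K skipped; G skipped.
4 of 11 scheduled.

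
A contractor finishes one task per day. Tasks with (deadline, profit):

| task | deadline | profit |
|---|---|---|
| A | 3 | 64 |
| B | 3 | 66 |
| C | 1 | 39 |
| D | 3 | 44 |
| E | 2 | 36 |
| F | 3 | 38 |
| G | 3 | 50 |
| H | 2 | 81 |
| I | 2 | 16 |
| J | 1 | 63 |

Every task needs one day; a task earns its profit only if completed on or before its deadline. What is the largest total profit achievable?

Sort by profit descending; place each in the latest free slot ≤ its deadline.
Profit order: H=81 B=66 A=64 J=63 G=50 D=44 C=39 F=38 E=36 I=16
Assign: H→slot 2, B→slot 3, A→slot 1, J skipped, G skipped, D skipped, C skipped, F skipped, E skipped, I skipped.
Slots: [1:A] [2:H] [3:B]
Profit = 64 + 81 + 66 = 211

211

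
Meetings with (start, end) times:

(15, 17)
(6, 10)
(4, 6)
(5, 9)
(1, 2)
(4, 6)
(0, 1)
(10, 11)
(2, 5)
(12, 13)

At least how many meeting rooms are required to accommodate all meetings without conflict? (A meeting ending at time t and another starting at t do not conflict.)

3

Count concurrent intervals with a sweep; the peak is the room count.
starts: [0, 1, 2, 4, 4, 5, 6, 10, 12, 15]
ends:   [1, 2, 5, 6, 6, 9, 10, 11, 13, 17]
s0→1 e1→0 s1→1 e2→0 s2→1 s4→2 s4→3  — peak 3.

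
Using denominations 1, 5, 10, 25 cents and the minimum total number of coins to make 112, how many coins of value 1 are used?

2

Use the largest denomination that fits, subtract, and repeat.
112 = 4×25 + 1×10 + 2×1
Count of 1: 2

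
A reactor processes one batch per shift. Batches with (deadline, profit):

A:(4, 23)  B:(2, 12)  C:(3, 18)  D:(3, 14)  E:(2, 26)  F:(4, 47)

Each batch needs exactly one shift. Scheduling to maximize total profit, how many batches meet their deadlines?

Profit order: F=47 E=26 A=23 C=18 D=14 B=12
Assign: F→slot 4, E→slot 2, A→slot 3, C→slot 1, D skipped, B skipped.
Slots: [1:C] [2:E] [3:A] [4:F]
4 of 6 scheduled.

4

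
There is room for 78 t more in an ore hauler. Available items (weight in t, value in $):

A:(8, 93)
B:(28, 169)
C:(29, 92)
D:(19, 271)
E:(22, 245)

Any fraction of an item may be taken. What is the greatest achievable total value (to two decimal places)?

Greedy by value/weight ratio, highest first.
Order: D (271/19=14.26) > A (93/8=11.62) > E (245/22=11.14) > B (169/28=6.04) > C (92/29=3.17)
Fill: take D (19 @ 271) → take A (8 @ 93) → take E (22 @ 245) → take B (28 @ 169) → take 1/29 of C → 3.17; 78/78 used.
Total value = 781.17

781.17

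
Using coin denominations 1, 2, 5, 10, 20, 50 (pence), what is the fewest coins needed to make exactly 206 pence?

6

206 = 4×50 + 1×5 + 1×1
Total coins = 4 + 1 + 1 = 6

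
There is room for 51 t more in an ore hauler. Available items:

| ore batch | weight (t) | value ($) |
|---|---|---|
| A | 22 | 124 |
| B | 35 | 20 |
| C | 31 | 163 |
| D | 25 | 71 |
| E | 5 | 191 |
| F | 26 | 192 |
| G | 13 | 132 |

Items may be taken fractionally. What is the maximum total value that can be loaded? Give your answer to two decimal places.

Sort by value per unit weight and fill in that order.
Ratios (sorted): E 38.20, G 10.15, F 7.38, A 5.64, C 5.26, D 2.84, B 0.57
take E (5 @ 191); take G (13 @ 132); take F (26 @ 192); take 7/22 of A → 39.45. Capacity used 51/51.
Total value = 554.45

554.45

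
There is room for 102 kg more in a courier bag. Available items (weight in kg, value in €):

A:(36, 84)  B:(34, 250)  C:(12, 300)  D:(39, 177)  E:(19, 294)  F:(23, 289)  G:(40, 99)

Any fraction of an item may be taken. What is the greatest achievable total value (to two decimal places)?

1196.54

Sort by value per unit weight and fill in that order.
Ratios (sorted): C 25.00, E 15.47, F 12.57, B 7.35, D 4.54, G 2.48, A 2.33
take C (12 @ 300); take E (19 @ 294); take F (23 @ 289); take B (34 @ 250); take 14/39 of D → 63.54. Capacity used 102/102.
Total value = 1196.54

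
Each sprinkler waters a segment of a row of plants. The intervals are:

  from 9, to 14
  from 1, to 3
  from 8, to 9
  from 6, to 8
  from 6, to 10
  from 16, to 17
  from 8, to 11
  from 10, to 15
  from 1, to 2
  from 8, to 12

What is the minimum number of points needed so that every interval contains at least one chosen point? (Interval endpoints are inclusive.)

4

Sorted: [1,2] [1,3] [6,8] [8,9] [6,10] [8,11] [8,12] [9,14] [10,15] [16,17]
{[1,2],[1,3]} hit by 2; {[6,8],[8,9],[6,10],[8,11],[8,12]} hit by 8; {[9,14],[10,15]} hit by 14; {[16,17]} hit by 17.
Points: 2, 8, 14, 17 (4 total).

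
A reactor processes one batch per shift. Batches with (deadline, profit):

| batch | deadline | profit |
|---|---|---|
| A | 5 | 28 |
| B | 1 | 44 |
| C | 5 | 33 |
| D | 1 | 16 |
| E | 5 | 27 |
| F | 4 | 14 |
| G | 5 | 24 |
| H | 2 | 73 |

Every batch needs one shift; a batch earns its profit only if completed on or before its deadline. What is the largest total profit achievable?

205

Take jobs in profit order; each goes to the latest open slot no later than its deadline.
Profit order: H=73 B=44 C=33 A=28 E=27 G=24 D=16 F=14
Assign: H→slot 2, B→slot 1, C→slot 5, A→slot 4, E→slot 3, G skipped, D skipped, F skipped.
Slots: [1:B] [2:H] [3:E] [4:A] [5:C]
Profit = 44 + 73 + 27 + 28 + 33 = 205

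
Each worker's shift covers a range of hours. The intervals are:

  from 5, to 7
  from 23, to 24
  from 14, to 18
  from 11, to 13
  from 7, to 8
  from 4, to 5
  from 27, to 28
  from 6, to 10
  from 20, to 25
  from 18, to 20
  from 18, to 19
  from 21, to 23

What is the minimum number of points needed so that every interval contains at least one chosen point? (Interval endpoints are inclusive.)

6

Process intervals by earliest right end; each time one isn't hit yet, stab at its right endpoint.
Sorted: [4,5] [5,7] [7,8] [6,10] [11,13] [14,18] [18,19] [18,20] [21,23] [23,24] [20,25] [27,28]
{[4,5],[5,7]} hit by 5; {[7,8],[6,10]} hit by 8; {[11,13]} hit by 13; {[14,18],[18,19],[18,20]} hit by 18; {[21,23],[23,24],[20,25]} hit by 23; {[27,28]} hit by 28.
Points: 5, 8, 13, 18, 23, 28 (6 total).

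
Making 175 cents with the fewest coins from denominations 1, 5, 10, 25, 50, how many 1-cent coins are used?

175 − 3×50→25 − 1×25→0
Count of 1: 0

0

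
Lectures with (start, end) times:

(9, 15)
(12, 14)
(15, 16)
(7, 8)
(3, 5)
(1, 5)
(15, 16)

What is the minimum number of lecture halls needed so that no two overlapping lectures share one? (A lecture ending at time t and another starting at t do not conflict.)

2

Events (time:±→running): 1:+→1 3:+→2 … peak 2.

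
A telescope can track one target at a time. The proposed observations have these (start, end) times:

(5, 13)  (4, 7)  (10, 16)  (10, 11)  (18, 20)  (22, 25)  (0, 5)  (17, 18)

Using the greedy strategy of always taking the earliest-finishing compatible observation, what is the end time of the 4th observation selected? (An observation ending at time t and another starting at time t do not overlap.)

20

Sorted by end: (0,5)  (4,7)  (10,11)  (5,13)  (10,16)  (17,18)  (18,20)  (22,25)
take (0,5); take (10,11); skip (10,16); take (17,18); take (18,20); take (22,25).
Selected: (0,5) (10,11) (17,18) (18,20) (22,25)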